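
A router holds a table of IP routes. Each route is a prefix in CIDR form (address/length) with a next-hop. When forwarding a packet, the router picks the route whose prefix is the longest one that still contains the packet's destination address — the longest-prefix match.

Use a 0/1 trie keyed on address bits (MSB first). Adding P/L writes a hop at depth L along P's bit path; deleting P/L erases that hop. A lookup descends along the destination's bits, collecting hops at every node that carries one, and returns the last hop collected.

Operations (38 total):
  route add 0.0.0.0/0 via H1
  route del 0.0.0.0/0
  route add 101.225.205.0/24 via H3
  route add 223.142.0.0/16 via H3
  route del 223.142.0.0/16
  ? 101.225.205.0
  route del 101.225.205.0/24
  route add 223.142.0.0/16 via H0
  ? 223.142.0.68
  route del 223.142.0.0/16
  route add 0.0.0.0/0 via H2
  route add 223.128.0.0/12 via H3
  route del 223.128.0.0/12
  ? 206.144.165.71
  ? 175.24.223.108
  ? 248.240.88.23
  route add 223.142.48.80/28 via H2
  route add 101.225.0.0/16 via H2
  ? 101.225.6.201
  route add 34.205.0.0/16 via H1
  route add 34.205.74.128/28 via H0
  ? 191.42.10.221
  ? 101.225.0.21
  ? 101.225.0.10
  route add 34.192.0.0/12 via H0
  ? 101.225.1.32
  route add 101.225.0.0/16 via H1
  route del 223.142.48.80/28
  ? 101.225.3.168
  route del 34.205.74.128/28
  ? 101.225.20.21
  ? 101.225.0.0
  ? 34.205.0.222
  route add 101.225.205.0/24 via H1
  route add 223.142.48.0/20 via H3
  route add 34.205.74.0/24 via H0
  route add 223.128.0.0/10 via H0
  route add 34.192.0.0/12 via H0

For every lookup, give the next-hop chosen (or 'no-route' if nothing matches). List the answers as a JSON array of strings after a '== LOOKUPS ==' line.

Apply in order:
  add 0.0.0.0/0 -> H1 at depth 0
  - 0.0.0.0/0 clear@0
  add 101.225.205.0/24 -> H3 at depth 24
  add 223.142.0.0/16 -> H3 at depth 16
  - 223.142.0.0/16 clear@16
  Q 101.225.205.0: descend 011001011110000111001101 ; hops seen [H3] ; pick H3
  - 101.225.205.0/24 clear@24
  add 223.142.0.0/16 -> H0 at depth 16
  Q 223.142.0.68: descend 1101111110001110 ; hops seen [H0] ; pick H0
  - 223.142.0.0/16 clear@16
  add 0.0.0.0/0 -> H2 at depth 0
  add 223.128.0.0/12 -> H3 at depth 12
  - 223.128.0.0/12 clear@12
  Q 206.144.165.71: descend 110 ; hops seen [H2] ; pick H2
  Q 175.24.223.108: descend 1 ; hops seen [H2] ; pick H2
  Q 248.240.88.23: descend 11 ; hops seen [H2] ; pick H2
  add 223.142.48.80/28 -> H2 at depth 28
  add 101.225.0.0/16 -> H2 at depth 16
  Q 101.225.6.201: descend 0110010111100001 ; hops seen [H2,H2] ; pick H2
  add 34.205.0.0/16 -> H1 at depth 16
  add 34.205.74.128/28 -> H0 at depth 28
  Q 191.42.10.221: descend 1 ; hops seen [H2] ; pick H2
  Q 101.225.0.21: descend 0110010111100001 ; hops seen [H2,H2] ; pick H2
  Q 101.225.0.10: descend 0110010111100001 ; hops seen [H2,H2] ; pick H2
  add 34.192.0.0/12 -> H0 at depth 12
  Q 101.225.1.32: descend 0110010111100001 ; hops seen [H2,H2] ; pick H2
  add 101.225.0.0/16 -> H1 at depth 16
  - 223.142.48.80/28 clear@28
  Q 101.225.3.168: descend 0110010111100001 ; hops seen [H2,H1] ; pick H1
  - 34.205.74.128/28 clear@28
  Q 101.225.20.21: descend 0110010111100001 ; hops seen [H2,H1] ; pick H1
  Q 101.225.0.0: descend 0110010111100001 ; hops seen [H2,H1] ; pick H1
  Q 34.205.0.222: descend 00100010110011010 ; hops seen [H2,H0,H1] ; pick H1
  add 101.225.205.0/24 -> H1 at depth 24
  add 223.142.48.0/20 -> H3 at depth 20
  add 34.205.74.0/24 -> H0 at depth 24
  add 223.128.0.0/10 -> H0 at depth 10
  add 34.192.0.0/12 -> H0 at depth 12

== LOOKUPS ==
["H3","H0","H2","H2","H2","H2","H2","H2","H2","H2","H1","H1","H1","H1"]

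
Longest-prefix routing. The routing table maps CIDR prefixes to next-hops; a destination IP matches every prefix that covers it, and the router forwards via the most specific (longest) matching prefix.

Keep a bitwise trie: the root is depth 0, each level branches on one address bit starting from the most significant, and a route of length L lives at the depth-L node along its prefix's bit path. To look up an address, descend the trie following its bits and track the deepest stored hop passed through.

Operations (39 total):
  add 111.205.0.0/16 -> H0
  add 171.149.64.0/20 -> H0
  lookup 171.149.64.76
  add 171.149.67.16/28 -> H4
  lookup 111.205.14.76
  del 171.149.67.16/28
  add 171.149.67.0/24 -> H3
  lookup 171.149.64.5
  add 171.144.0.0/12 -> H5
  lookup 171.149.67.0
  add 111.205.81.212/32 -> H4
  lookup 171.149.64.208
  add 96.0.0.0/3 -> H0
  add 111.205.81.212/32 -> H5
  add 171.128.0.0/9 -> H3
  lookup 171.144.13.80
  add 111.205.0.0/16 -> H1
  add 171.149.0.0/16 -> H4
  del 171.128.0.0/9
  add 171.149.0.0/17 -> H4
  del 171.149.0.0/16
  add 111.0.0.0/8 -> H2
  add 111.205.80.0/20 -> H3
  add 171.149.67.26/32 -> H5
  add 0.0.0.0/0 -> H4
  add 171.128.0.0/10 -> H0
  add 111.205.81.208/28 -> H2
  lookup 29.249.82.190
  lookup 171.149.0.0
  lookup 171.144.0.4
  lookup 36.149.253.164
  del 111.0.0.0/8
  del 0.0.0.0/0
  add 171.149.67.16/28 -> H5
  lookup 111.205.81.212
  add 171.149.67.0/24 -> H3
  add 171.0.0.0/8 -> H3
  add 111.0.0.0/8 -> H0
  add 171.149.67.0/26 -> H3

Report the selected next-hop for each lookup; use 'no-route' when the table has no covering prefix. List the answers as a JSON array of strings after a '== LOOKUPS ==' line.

Process each operation:
  add 111.205.0.0/16 -> H0 at depth 16
  add 171.149.64.0/20 -> H0 at depth 20
  lookup 171.149.64.76: bits 10101011100101010100 walk d0:-→d1:-→d2:-→d3:-→d4:-→d5:-→d6:-→d7:-→d8:-→d9:-→d10:-→d11:-→d12:-→d13:-→d14:-→d15:-→d16:-→d17:-→d18:-→d19:-→d20:H0 -> H0
  add 171.149.67.16/28 -> H4 at depth 28
  lookup 111.205.14.76: bits 0110111111001101 walk d0:-→d1:-→d2:-→d3:-→d4:-→d5:-→d6:-→d7:-→d8:-→d9:-→d10:-→d11:-→d12:-→d13:-→d14:-→d15:-→d16:H0 -> H0
  del 171.149.67.16/28 (clear depth 28)
  add 171.149.67.0/24 -> H3 at depth 24
  lookup 171.149.64.5: bits 1010101110010101010000 walk d0:-→d1:-→d2:-→d3:-→d4:-→d5:-→d6:-→d7:-→d8:-→d9:-→d10:-→d11:-→d12:-→d13:-→d14:-→d15:-→d16:-→d17:-→d18:-→d19:-→d20:H0→d21:-→d22:- -> H0
  add 171.144.0.0/12 -> H5 at depth 12
  lookup 171.149.67.0: bits 101010111001010101000011000 walk d0:-→d1:-→d2:-→d3:-→d4:-→d5:-→d6:-→d7:-→d8:-→d9:-→d10:-→d11:-→d12:H5→d13:-→d14:-→d15:-→d16:-→d17:-→d18:-→d19:-→d20:H0→d21:-→d22:-→d23:-→d24:H3→d25:-→d26:-→d27:- -> H3
  add 111.205.81.212/32 -> H4 at depth 32
  lookup 171.149.64.208: bits 1010101110010101010000 walk d0:-→d1:-→d2:-→d3:-→d4:-→d5:-→d6:-→d7:-→d8:-→d9:-→d10:-→d11:-→d12:H5→d13:-→d14:-→d15:-→d16:-→d17:-→d18:-→d19:-→d20:H0→d21:-→d22:- -> H0
  add 96.0.0.0/3 -> H0 at depth 3
  add 111.205.81.212/32 -> H5 at depth 32
  add 171.128.0.0/9 -> H3 at depth 9
  lookup 171.144.13.80: bits 1010101110010 walk d0:-→d1:-→d2:-→d3:-→d4:-→d5:-→d6:-→d7:-→d8:-→d9:H3→d10:-→d11:-→d12:H5→d13:- -> H5
  add 111.205.0.0/16 -> H1 at depth 16
  add 171.149.0.0/16 -> H4 at depth 16
  del 171.128.0.0/9 (clear depth 9)
  add 171.149.0.0/17 -> H4 at depth 17
  del 171.149.0.0/16 (clear depth 16)
  add 111.0.0.0/8 -> H2 at depth 8
  add 111.205.80.0/20 -> H3 at depth 20
  add 171.149.67.26/32 -> H5 at depth 32
  add 0.0.0.0/0 -> H4 at depth 0
  add 171.128.0.0/10 -> H0 at depth 10
  add 111.205.81.208/28 -> H2 at depth 28
  lookup 29.249.82.190: bits 0 walk d0:H4→d1:- -> H4
  lookup 171.149.0.0: bits 10101011100101010 walk d0:H4→d1:-→d2:-→d3:-→d4:-→d5:-→d6:-→d7:-→d8:-→d9:-→d10:H0→d11:-→d12:H5→d13:-→d14:-→d15:-→d16:-→d17:H4 -> H4
  lookup 171.144.0.4: bits 1010101110010 walk d0:H4→d1:-→d2:-→d3:-→d4:-→d5:-→d6:-→d7:-→d8:-→d9:-→d10:H0→d11:-→d12:H5→d13:- -> H5
  lookup 36.149.253.164: bits 0 walk d0:H4→d1:- -> H4
  del 111.0.0.0/8 (clear depth 8)
  del 0.0.0.0/0 (clear depth 0)
  add 171.149.67.16/28 -> H5 at depth 28
  lookup 111.205.81.212: bits 01101111110011010101000111010100 walk d0:-→d1:-→d2:-→d3:H0→d4:-→d5:-→d6:-→d7:-→d8:-→d9:-→d10:-→d11:-→d12:-→d13:-→d14:-→d15:-→d16:H1→d17:-→d18:-→d19:-→d20:H3→d21:-→d22:-→d23:-→d24:-→d25:-→d26:-→d27:-→d28:H2→d29:-→d30:-→d31:-→d32:H5 -> H5
  add 171.149.67.0/24 -> H3 at depth 24
  add 171.0.0.0/8 -> H3 at depth 8
  add 111.0.0.0/8 -> H0 at depth 8
  add 171.149.67.0/26 -> H3 at depth 26

== LOOKUPS ==
["H0","H0","H0","H3","H0","H5","H4","H4","H5","H4","H5"]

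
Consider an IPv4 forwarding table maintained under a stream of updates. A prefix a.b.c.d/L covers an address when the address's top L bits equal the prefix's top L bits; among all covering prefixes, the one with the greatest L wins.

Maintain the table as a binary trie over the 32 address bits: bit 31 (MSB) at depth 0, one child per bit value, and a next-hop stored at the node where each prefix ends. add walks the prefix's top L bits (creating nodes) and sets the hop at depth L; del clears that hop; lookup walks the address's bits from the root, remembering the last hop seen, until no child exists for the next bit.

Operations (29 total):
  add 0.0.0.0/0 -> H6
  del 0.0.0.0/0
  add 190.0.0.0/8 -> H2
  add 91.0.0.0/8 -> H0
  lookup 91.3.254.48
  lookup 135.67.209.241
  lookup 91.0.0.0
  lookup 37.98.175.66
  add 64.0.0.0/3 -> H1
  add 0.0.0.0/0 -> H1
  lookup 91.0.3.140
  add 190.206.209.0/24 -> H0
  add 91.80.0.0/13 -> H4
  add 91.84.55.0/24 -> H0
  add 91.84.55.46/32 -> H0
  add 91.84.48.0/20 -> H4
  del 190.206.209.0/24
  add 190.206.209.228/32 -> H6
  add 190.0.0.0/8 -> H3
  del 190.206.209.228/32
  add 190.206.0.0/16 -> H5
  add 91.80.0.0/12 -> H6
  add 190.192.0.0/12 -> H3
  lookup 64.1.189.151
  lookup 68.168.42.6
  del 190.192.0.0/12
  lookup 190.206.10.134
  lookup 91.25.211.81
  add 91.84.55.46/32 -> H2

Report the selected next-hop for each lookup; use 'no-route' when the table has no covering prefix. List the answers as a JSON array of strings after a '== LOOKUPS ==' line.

Process each operation:
  add 0.0.0.0/0 -> H6 at depth 0
  del 0.0.0.0/0 (clear depth 0)
  add 190.0.0.0/8 -> H2 at depth 8
  add 91.0.0.0/8 -> H0 at depth 8
  lookup 91.3.254.48: bits 01011011 walk d0:-→d1:-→d2:-→d3:-→d4:-→d5:-→d6:-→d7:-→d8:H0 -> H0
  lookup 135.67.209.241: bits 10 walk d0:-→d1:-→d2:- -> no-route
  lookup 91.0.0.0: bits 01011011 walk d0:-→d1:-→d2:-→d3:-→d4:-→d5:-→d6:-→d7:-→d8:H0 -> H0
  lookup 37.98.175.66: bits 0 walk d0:-→d1:- -> no-route
  add 64.0.0.0/3 -> H1 at depth 3
  add 0.0.0.0/0 -> H1 at depth 0
  lookup 91.0.3.140: bits 01011011 walk d0:H1→d1:-→d2:-→d3:H1→d4:-→d5:-→d6:-→d7:-→d8:H0 -> H0
  add 190.206.209.0/24 -> H0 at depth 24
  add 91.80.0.0/13 -> H4 at depth 13
  add 91.84.55.0/24 -> H0 at depth 24
  add 91.84.55.46/32 -> H0 at depth 32
  add 91.84.48.0/20 -> H4 at depth 20
  del 190.206.209.0/24 (clear depth 24)
  add 190.206.209.228/32 -> H6 at depth 32
  add 190.0.0.0/8 -> H3 at depth 8
  del 190.206.209.228/32 (clear depth 32)
  add 190.206.0.0/16 -> H5 at depth 16
  add 91.80.0.0/12 -> H6 at depth 12
  add 190.192.0.0/12 -> H3 at depth 12
  lookup 64.1.189.151: bits 010 walk d0:H1→d1:-→d2:-→d3:H1 -> H1
  lookup 68.168.42.6: bits 010 walk d0:H1→d1:-→d2:-→d3:H1 -> H1
  del 190.192.0.0/12 (clear depth 12)
  lookup 190.206.10.134: bits 1011111011001110 walk d0:H1→d1:-→d2:-→d3:-→d4:-→d5:-→d6:-→d7:-→d8:H3→d9:-→d10:-→d11:-→d12:-→d13:-→d14:-→d15:-→d16:H5 -> H5
  lookup 91.25.211.81: bits 010110110 walk d0:H1→d1:-→d2:-→d3:H1→d4:-→d5:-→d6:-→d7:-→d8:H0→d9:- -> H0
  add 91.84.55.46/32 -> H2 at depth 32

== LOOKUPS ==
["H0","no-route","H0","no-route","H0","H1","H1","H5","H0"]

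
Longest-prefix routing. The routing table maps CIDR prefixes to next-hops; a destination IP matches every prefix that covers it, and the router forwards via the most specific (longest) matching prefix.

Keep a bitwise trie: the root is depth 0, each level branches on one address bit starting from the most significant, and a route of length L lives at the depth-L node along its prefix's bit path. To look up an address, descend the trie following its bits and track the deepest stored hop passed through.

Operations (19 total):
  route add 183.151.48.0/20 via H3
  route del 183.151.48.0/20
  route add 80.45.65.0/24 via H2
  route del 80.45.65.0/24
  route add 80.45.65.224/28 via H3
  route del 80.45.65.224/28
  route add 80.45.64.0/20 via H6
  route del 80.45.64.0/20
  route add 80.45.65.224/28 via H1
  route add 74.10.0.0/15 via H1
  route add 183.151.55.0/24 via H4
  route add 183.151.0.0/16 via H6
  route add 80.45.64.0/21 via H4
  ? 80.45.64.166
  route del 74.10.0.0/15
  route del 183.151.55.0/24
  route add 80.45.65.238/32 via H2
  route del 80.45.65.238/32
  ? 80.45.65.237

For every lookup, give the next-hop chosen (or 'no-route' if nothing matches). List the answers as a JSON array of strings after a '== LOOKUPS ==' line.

Trace:
  add 183.151.48.0/20 -> H3 at depth 20
  - 183.151.48.0/20 clear@20
  add 80.45.65.0/24 -> H2 at depth 24
  - 80.45.65.0/24 clear@24
  add 80.45.65.224/28 -> H3 at depth 28
  - 80.45.65.224/28 clear@28
  add 80.45.64.0/20 -> H6 at depth 20
  - 80.45.64.0/20 clear@20
  add 80.45.65.224/28 -> H1 at depth 28
  add 74.10.0.0/15 -> H1 at depth 15
  add 183.151.55.0/24 -> H4 at depth 24
  add 183.151.0.0/16 -> H6 at depth 16
  add 80.45.64.0/21 -> H4 at depth 21
  ? 80.45.64.166  path d0:-→d1:-→d2:-→d3:-→d4:-→d5:-→d6:-→d7:-→d8:-→d9:-→d10:-→d11:-→d12:-→d13:-→d14:-→d15:-→d16:-→d17:-→d18:-→d19:-→d20:-→d21:H4→d22:-→d23:-  best=H4
  - 74.10.0.0/15 clear@15
  - 183.151.55.0/24 clear@24
  add 80.45.65.238/32 -> H2 at depth 32
  - 80.45.65.238/32 clear@32
  ? 80.45.65.237  path d0:-→d1:-→d2:-→d3:-→d4:-→d5:-→d6:-→d7:-→d8:-→d9:-→d10:-→d11:-→d12:-→d13:-→d14:-→d15:-→d16:-→d17:-→d18:-→d19:-→d20:-→d21:H4→d22:-→d23:-→d24:-→d25:-→d26:-→d27:-→d28:H1→d29:-→d30:-  best=H1

== LOOKUPS ==
["H4","H1"]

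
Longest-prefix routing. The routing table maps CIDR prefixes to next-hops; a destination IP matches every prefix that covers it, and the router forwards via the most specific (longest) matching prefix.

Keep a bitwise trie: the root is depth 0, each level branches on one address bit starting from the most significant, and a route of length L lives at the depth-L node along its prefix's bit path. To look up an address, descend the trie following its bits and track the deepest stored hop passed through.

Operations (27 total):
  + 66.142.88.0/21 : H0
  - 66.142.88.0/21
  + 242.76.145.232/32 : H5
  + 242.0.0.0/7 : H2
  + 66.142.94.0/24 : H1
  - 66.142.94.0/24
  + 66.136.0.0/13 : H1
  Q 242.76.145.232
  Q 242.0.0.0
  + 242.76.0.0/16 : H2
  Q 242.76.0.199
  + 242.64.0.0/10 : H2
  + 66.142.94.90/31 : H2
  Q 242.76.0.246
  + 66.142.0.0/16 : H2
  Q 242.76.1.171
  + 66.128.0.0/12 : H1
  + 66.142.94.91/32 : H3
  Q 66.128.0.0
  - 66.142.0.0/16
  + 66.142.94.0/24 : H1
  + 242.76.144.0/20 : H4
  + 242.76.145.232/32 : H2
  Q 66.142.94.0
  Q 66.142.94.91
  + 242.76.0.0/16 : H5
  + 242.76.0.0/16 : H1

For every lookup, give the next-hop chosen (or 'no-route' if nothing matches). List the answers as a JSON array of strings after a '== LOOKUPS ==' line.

Apply in order:
  add 66.142.88.0/21 -> H0 at depth 21
  - 66.142.88.0/21 clear@21
  add 242.76.145.232/32 -> H5 at depth 32
  add 242.0.0.0/7 -> H2 at depth 7
  add 66.142.94.0/24 -> H1 at depth 24
  - 66.142.94.0/24 clear@24
  add 66.136.0.0/13 -> H1 at depth 13
  ? 242.76.145.232  path d0:-→d1:-→d2:-→d3:-→d4:-→d5:-→d6:-→d7:H2→d8:-→d9:-→d10:-→d11:-→d12:-→d13:-→d14:-→d15:-→d16:-→d17:-→d18:-→d19:-→d20:-→d21:-→d22:-→d23:-→d24:-→d25:-→d26:-→d27:-→d28:-→d29:-→d30:-→d31:-→d32:H5  best=H5
  ? 242.0.0.0  path d0:-→d1:-→d2:-→d3:-→d4:-→d5:-→d6:-→d7:H2→d8:-→d9:-  best=H2
  add 242.76.0.0/16 -> H2 at depth 16
  ? 242.76.0.199  path d0:-→d1:-→d2:-→d3:-→d4:-→d5:-→d6:-→d7:H2→d8:-→d9:-→d10:-→d11:-→d12:-→d13:-→d14:-→d15:-→d16:H2  best=H2
  add 242.64.0.0/10 -> H2 at depth 10
  add 66.142.94.90/31 -> H2 at depth 31
  ? 242.76.0.246  path d0:-→d1:-→d2:-→d3:-→d4:-→d5:-→d6:-→d7:H2→d8:-→d9:-→d10:H2→d11:-→d12:-→d13:-→d14:-→d15:-→d16:H2  best=H2
  add 66.142.0.0/16 -> H2 at depth 16
  ? 242.76.1.171  path d0:-→d1:-→d2:-→d3:-→d4:-→d5:-→d6:-→d7:H2→d8:-→d9:-→d10:H2→d11:-→d12:-→d13:-→d14:-→d15:-→d16:H2  best=H2
  add 66.128.0.0/12 -> H1 at depth 12
  add 66.142.94.91/32 -> H3 at depth 32
  ? 66.128.0.0  path d0:-→d1:-→d2:-→d3:-→d4:-→d5:-→d6:-→d7:-→d8:-→d9:-→d10:-→d11:-→d12:H1  best=H1
  - 66.142.0.0/16 clear@16
  add 66.142.94.0/24 -> H1 at depth 24
  add 242.76.144.0/20 -> H4 at depth 20
  add 242.76.145.232/32 -> H2 at depth 32
  ? 66.142.94.0  path d0:-→d1:-→d2:-→d3:-→d4:-→d5:-→d6:-→d7:-→d8:-→d9:-→d10:-→d11:-→d12:H1→d13:H1→d14:-→d15:-→d16:-→d17:-→d18:-→d19:-→d20:-→d21:-→d22:-→d23:-→d24:H1→d25:-  best=H1
  ? 66.142.94.91  path d0:-→d1:-→d2:-→d3:-→d4:-→d5:-→d6:-→d7:-→d8:-→d9:-→d10:-→d11:-→d12:H1→d13:H1→d14:-→d15:-→d16:-→d17:-→d18:-→d19:-→d20:-→d21:-→d22:-→d23:-→d24:H1→d25:-→d26:-→d27:-→d28:-→d29:-→d30:-→d31:H2→d32:H3  best=H3
  add 242.76.0.0/16 -> H5 at depth 16
  add 242.76.0.0/16 -> H1 at depth 16

== LOOKUPS ==
["H5","H2","H2","H2","H2","H1","H1","H3"]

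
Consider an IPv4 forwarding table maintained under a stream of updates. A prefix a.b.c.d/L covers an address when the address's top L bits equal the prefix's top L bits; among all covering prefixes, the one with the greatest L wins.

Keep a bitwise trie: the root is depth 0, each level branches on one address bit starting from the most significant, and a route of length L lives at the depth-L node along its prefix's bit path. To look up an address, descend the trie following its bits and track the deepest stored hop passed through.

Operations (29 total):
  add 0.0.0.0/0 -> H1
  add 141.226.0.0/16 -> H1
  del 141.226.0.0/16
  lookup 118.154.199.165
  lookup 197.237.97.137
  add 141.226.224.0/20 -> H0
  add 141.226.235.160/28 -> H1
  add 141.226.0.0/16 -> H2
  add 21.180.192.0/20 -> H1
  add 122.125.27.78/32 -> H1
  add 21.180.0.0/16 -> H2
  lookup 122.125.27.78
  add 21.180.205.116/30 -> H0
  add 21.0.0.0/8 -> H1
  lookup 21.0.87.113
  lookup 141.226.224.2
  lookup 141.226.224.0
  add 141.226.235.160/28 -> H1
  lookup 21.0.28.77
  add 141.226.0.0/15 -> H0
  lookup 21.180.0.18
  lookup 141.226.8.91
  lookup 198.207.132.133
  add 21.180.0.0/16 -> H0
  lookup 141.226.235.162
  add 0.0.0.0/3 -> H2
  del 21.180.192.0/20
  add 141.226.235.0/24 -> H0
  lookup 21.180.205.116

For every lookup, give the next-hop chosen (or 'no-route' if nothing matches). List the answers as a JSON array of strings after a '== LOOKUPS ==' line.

Process each operation:
  + 0.0.0.0/0 (H1) depth=0
  + 141.226.0.0/16 (H1) depth=16
  - 141.226.0.0/16 clear@16
  Q 118.154.199.165: descend ε ; hops seen [H1] ; pick H1
  Q 197.237.97.137: descend 1 ; hops seen [H1] ; pick H1
  + 141.226.224.0/20 (H0) depth=20
  + 141.226.235.160/28 (H1) depth=28
  + 141.226.0.0/16 (H2) depth=16
  + 21.180.192.0/20 (H1) depth=20
  + 122.125.27.78/32 (H1) depth=32
  + 21.180.0.0/16 (H2) depth=16
  Q 122.125.27.78: descend 01111010011111010001101101001110 ; hops seen [H1,H1] ; pick H1
  + 21.180.205.116/30 (H0) depth=30
  + 21.0.0.0/8 (H1) depth=8
  Q 21.0.87.113: descend 00010101 ; hops seen [H1,H1] ; pick H1
  Q 141.226.224.2: descend 10001101111000101110 ; hops seen [H1,H2,H0] ; pick H0
  Q 141.226.224.0: descend 10001101111000101110 ; hops seen [H1,H2,H0] ; pick H0
  + 141.226.235.160/28 (H1) depth=28
  Q 21.0.28.77: descend 00010101 ; hops seen [H1,H1] ; pick H1
  + 141.226.0.0/15 (H0) depth=15
  Q 21.180.0.18: descend 0001010110110100 ; hops seen [H1,H1,H2] ; pick H2
  Q 141.226.8.91: descend 1000110111100010 ; hops seen [H1,H0,H2] ; pick H2
  Q 198.207.132.133: descend 1 ; hops seen [H1] ; pick H1
  + 21.180.0.0/16 (H0) depth=16
  Q 141.226.235.162: descend 1000110111100010111010111010 ; hops seen [H1,H0,H2,H0,H1] ; pick H1
  + 0.0.0.0/3 (H2) depth=3
  - 21.180.192.0/20 clear@20
  + 141.226.235.0/24 (H0) depth=24
  Q 21.180.205.116: descend 000101011011010011001101011101 ; hops seen [H1,H2,H1,H0,H0] ; pick H0

== LOOKUPS ==
["H1","H1","H1","H1","H0","H0","H1","H2","H2","H1","H1","H0"]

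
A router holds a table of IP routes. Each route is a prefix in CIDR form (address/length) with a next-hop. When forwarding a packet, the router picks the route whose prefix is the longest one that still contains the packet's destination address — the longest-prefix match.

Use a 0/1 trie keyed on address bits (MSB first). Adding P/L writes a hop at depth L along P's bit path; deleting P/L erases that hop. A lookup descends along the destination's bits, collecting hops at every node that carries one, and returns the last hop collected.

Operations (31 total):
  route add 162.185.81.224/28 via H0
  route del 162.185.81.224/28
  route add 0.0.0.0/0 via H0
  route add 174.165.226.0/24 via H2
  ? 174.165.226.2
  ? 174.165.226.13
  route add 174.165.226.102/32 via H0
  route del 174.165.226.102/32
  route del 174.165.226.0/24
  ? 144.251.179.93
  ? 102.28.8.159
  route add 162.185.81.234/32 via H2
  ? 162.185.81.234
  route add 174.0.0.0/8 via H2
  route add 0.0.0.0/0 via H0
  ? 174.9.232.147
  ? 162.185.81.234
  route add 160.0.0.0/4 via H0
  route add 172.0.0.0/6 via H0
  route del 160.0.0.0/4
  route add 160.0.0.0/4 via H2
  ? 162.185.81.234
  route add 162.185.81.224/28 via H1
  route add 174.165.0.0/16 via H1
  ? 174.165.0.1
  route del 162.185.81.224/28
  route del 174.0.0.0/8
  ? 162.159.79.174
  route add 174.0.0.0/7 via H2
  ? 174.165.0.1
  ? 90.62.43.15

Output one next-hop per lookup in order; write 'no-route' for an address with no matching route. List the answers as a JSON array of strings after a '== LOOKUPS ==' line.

Apply in order:
  add 162.185.81.224/28 -> H0 at depth 28
  del 162.185.81.224/28 (clear depth 28)
  add 0.0.0.0/0 -> H0 at depth 0
  add 174.165.226.0/24 -> H2 at depth 24
  ? 174.165.226.2  path d0:H0→d1:-→d2:-→d3:-→d4:-→d5:-→d6:-→d7:-→d8:-→d9:-→d10:-→d11:-→d12:-→d13:-→d14:-→d15:-→d16:-→d17:-→d18:-→d19:-→d20:-→d21:-→d22:-→d23:-→d24:H2  best=H2
  ? 174.165.226.13  path d0:H0→d1:-→d2:-→d3:-→d4:-→d5:-→d6:-→d7:-→d8:-→d9:-→d10:-→d11:-→d12:-→d13:-→d14:-→d15:-→d16:-→d17:-→d18:-→d19:-→d20:-→d21:-→d22:-→d23:-→d24:H2  best=H2
  add 174.165.226.102/32 -> H0 at depth 32
  del 174.165.226.102/32 (clear depth 32)
  del 174.165.226.0/24 (clear depth 24)
  ? 144.251.179.93  path d0:H0→d1:-→d2:-  best=H0
  ? 102.28.8.159  path d0:H0  best=H0
  add 162.185.81.234/32 -> H2 at depth 32
  ? 162.185.81.234  path d0:H0→d1:-→d2:-→d3:-→d4:-→d5:-→d6:-→d7:-→d8:-→d9:-→d10:-→d11:-→d12:-→d13:-→d14:-→d15:-→d16:-→d17:-→d18:-→d19:-→d20:-→d21:-→d22:-→d23:-→d24:-→d25:-→d26:-→d27:-→d28:-→d29:-→d30:-→d31:-→d32:H2  best=H2
  add 174.0.0.0/8 -> H2 at depth 8
  add 0.0.0.0/0 -> H0 at depth 0
  ? 174.9.232.147  path d0:H0→d1:-→d2:-→d3:-→d4:-→d5:-→d6:-→d7:-→d8:H2  best=H2
  ? 162.185.81.234  path d0:H0→d1:-→d2:-→d3:-→d4:-→d5:-→d6:-→d7:-→d8:-→d9:-→d10:-→d11:-→d12:-→d13:-→d14:-→d15:-→d16:-→d17:-→d18:-→d19:-→d20:-→d21:-→d22:-→d23:-→d24:-→d25:-→d26:-→d27:-→d28:-→d29:-→d30:-→d31:-→d32:H2  best=H2
  add 160.0.0.0/4 -> H0 at depth 4
  add 172.0.0.0/6 -> H0 at depth 6
  del 160.0.0.0/4 (clear depth 4)
  add 160.0.0.0/4 -> H2 at depth 4
  ? 162.185.81.234  path d0:H0→d1:-→d2:-→d3:-→d4:H2→d5:-→d6:-→d7:-→d8:-→d9:-→d10:-→d11:-→d12:-→d13:-→d14:-→d15:-→d16:-→d17:-→d18:-→d19:-→d20:-→d21:-→d22:-→d23:-→d24:-→d25:-→d26:-→d27:-→d28:-→d29:-→d30:-→d31:-→d32:H2  best=H2
  add 162.185.81.224/28 -> H1 at depth 28
  add 174.165.0.0/16 -> H1 at depth 16
  ? 174.165.0.1  path d0:H0→d1:-→d2:-→d3:-→d4:H2→d5:-→d6:H0→d7:-→d8:H2→d9:-→d10:-→d11:-→d12:-→d13:-→d14:-→d15:-→d16:H1  best=H1
  del 162.185.81.224/28 (clear depth 28)
  del 174.0.0.0/8 (clear depth 8)
  ? 162.159.79.174  path d0:H0→d1:-→d2:-→d3:-→d4:H2→d5:-→d6:-→d7:-→d8:-→d9:-→d10:-  best=H2
  add 174.0.0.0/7 -> H2 at depth 7
  ? 174.165.0.1  path d0:H0→d1:-→d2:-→d3:-→d4:H2→d5:-→d6:H0→d7:H2→d8:-→d9:-→d10:-→d11:-→d12:-→d13:-→d14:-→d15:-→d16:H1  best=H1
  ? 90.62.43.15  path d0:H0  best=H0

== LOOKUPS ==
["H2","H2","H0","H0","H2","H2","H2","H2","H1","H2","H1","H0"]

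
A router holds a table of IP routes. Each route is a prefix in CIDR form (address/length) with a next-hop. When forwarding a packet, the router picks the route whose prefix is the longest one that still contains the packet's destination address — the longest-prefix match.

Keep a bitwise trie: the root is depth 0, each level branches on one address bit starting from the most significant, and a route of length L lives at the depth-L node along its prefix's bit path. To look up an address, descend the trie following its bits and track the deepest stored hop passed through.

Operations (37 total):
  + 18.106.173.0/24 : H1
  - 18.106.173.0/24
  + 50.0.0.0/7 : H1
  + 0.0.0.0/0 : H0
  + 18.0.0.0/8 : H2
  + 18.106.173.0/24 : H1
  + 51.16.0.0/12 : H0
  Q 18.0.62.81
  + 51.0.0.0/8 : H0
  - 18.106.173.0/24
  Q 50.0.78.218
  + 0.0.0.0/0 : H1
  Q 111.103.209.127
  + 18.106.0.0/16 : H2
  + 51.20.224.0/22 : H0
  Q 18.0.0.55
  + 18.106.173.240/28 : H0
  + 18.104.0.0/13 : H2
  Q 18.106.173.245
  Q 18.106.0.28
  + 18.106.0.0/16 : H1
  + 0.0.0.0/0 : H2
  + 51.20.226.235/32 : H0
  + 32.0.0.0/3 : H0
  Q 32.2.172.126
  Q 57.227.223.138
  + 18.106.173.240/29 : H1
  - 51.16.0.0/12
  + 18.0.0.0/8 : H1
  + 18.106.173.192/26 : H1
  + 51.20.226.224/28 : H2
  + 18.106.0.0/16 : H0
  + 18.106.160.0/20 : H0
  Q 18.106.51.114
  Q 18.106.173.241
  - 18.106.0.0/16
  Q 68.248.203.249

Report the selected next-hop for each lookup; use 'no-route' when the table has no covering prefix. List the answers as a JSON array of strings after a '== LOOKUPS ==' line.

Apply in order:
  + 18.106.173.0/24 (H1) depth=24
  del 18.106.173.0/24 (clear depth 24)
  + 50.0.0.0/7 (H1) depth=7
  + 0.0.0.0/0 (H0) depth=0
  + 18.0.0.0/8 (H2) depth=8
  + 18.106.173.0/24 (H1) depth=24
  + 51.16.0.0/12 (H0) depth=12
  Q 18.0.62.81: descend 000100100 ; hops seen [H0,H2] ; pick H2
  + 51.0.0.0/8 (H0) depth=8
  del 18.106.173.0/24 (clear depth 24)
  Q 50.0.78.218: descend 0011001 ; hops seen [H0,H1] ; pick H1
  + 0.0.0.0/0 (H1) depth=0
  Q 111.103.209.127: descend 0 ; hops seen [H1] ; pick H1
  + 18.106.0.0/16 (H2) depth=16
  + 51.20.224.0/22 (H0) depth=22
  Q 18.0.0.55: descend 000100100 ; hops seen [H1,H2] ; pick H2
  + 18.106.173.240/28 (H0) depth=28
  + 18.104.0.0/13 (H2) depth=13
  Q 18.106.173.245: descend 0001001001101010101011011111 ; hops seen [H1,H2,H2,H2,H0] ; pick H0
  Q 18.106.0.28: descend 0001001001101010 ; hops seen [H1,H2,H2,H2] ; pick H2
  + 18.106.0.0/16 (H1) depth=16
  + 0.0.0.0/0 (H2) depth=0
  + 51.20.226.235/32 (H0) depth=32
  + 32.0.0.0/3 (H0) depth=3
  Q 32.2.172.126: descend 001 ; hops seen [H2,H0] ; pick H0
  Q 57.227.223.138: descend 0011 ; hops seen [H2,H0] ; pick H0
  + 18.106.173.240/29 (H1) depth=29
  del 51.16.0.0/12 (clear depth 12)
  + 18.0.0.0/8 (H1) depth=8
  + 18.106.173.192/26 (H1) depth=26
  + 51.20.226.224/28 (H2) depth=28
  + 18.106.0.0/16 (H0) depth=16
  + 18.106.160.0/20 (H0) depth=20
  Q 18.106.51.114: descend 0001001001101010 ; hops seen [H2,H1,H2,H0] ; pick H0
  Q 18.106.173.241: descend 00010010011010101010110111110 ; hops seen [H2,H1,H2,H0,H0,H1,H0,H1] ; pick H1
  del 18.106.0.0/16 (clear depth 16)
  Q 68.248.203.249: descend 0 ; hops seen [H2] ; pick H2

== LOOKUPS ==
["H2","H1","H1","H2","H0","H2","H0","H0","H0","H1","H2"]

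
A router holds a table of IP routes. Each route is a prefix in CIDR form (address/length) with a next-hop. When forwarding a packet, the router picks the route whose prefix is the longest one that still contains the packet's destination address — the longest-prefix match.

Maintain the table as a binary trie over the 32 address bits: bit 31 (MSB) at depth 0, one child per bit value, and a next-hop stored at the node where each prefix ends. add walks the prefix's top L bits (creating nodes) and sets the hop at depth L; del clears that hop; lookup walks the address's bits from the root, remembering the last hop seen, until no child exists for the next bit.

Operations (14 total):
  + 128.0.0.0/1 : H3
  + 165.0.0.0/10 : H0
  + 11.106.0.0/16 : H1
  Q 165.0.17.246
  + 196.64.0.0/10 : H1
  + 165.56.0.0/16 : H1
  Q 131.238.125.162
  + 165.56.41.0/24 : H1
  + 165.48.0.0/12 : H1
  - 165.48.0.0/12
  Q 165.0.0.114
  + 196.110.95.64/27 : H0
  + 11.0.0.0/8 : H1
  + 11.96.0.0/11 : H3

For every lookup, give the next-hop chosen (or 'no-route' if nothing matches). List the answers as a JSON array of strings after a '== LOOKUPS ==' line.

Process each operation:
  + 128.0.0.0/1 (H3) depth=1
  + 165.0.0.0/10 (H0) depth=10
  + 11.106.0.0/16 (H1) depth=16
  Q 165.0.17.246: descend 1010010100 ; hops seen [H3,H0] ; pick H0
  + 196.64.0.0/10 (H1) depth=10
  + 165.56.0.0/16 (H1) depth=16
  Q 131.238.125.162: descend 10 ; hops seen [H3] ; pick H3
  + 165.56.41.0/24 (H1) depth=24
  + 165.48.0.0/12 (H1) depth=12
  - 165.48.0.0/12 clear@12
  Q 165.0.0.114: descend 1010010100 ; hops seen [H3,H0] ; pick H0
  + 196.110.95.64/27 (H0) depth=27
  + 11.0.0.0/8 (H1) depth=8
  + 11.96.0.0/11 (H3) depth=11

== LOOKUPS ==
["H0","H3","H0"]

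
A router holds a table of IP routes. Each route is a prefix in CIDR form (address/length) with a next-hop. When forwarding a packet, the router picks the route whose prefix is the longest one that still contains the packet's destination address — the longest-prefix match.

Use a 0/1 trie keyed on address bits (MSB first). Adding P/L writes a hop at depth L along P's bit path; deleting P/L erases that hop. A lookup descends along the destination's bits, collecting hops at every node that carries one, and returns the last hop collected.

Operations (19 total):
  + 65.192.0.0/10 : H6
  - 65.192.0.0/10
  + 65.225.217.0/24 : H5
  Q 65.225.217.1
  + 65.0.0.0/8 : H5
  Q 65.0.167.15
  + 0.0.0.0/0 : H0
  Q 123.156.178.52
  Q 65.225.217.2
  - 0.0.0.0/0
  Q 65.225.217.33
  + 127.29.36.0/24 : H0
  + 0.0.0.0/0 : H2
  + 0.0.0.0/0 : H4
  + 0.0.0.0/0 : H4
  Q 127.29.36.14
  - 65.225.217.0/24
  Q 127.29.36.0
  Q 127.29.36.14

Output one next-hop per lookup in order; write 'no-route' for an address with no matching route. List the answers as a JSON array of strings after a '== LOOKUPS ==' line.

Process each operation:
  + 65.192.0.0/10 (H6) depth=10
  - 65.192.0.0/10 clear@10
  + 65.225.217.0/24 (H5) depth=24
  lookup 65.225.217.1: bits 010000011110000111011001 walk d0:-→d1:-→d2:-→d3:-→d4:-→d5:-→d6:-→d7:-→d8:-→d9:-→d10:-→d11:-→d12:-→d13:-→d14:-→d15:-→d16:-→d17:-→d18:-→d19:-→d20:-→d21:-→d22:-→d23:-→d24:H5 -> H5
  + 65.0.0.0/8 (H5) depth=8
  lookup 65.0.167.15: bits 01000001 walk d0:-→d1:-→d2:-→d3:-→d4:-→d5:-→d6:-→d7:-→d8:H5 -> H5
  + 0.0.0.0/0 (H0) depth=0
  lookup 123.156.178.52: bits 01 walk d0:H0→d1:-→d2:- -> H0
  lookup 65.225.217.2: bits 010000011110000111011001 walk d0:H0→d1:-→d2:-→d3:-→d4:-→d5:-→d6:-→d7:-→d8:H5→d9:-→d10:-→d11:-→d12:-→d13:-→d14:-→d15:-→d16:-→d17:-→d18:-→d19:-→d20:-→d21:-→d22:-→d23:-→d24:H5 -> H5
  - 0.0.0.0/0 clear@0
  lookup 65.225.217.33: bits 010000011110000111011001 walk d0:-→d1:-→d2:-→d3:-→d4:-→d5:-→d6:-→d7:-→d8:H5→d9:-→d10:-→d11:-→d12:-→d13:-→d14:-→d15:-→d16:-→d17:-→d18:-→d19:-→d20:-→d21:-→d22:-→d23:-→d24:H5 -> H5
  + 127.29.36.0/24 (H0) depth=24
  + 0.0.0.0/0 (H2) depth=0
  + 0.0.0.0/0 (H4) depth=0
  + 0.0.0.0/0 (H4) depth=0
  lookup 127.29.36.14: bits 011111110001110100100100 walk d0:H4→d1:-→d2:-→d3:-→d4:-→d5:-→d6:-→d7:-→d8:-→d9:-→d10:-→d11:-→d12:-→d13:-→d14:-→d15:-→d16:-→d17:-→d18:-→d19:-→d20:-→d21:-→d22:-→d23:-→d24:H0 -> H0
  - 65.225.217.0/24 clear@24
  lookup 127.29.36.0: bits 011111110001110100100100 walk d0:H4→d1:-→d2:-→d3:-→d4:-→d5:-→d6:-→d7:-→d8:-→d9:-→d10:-→d11:-→d12:-→d13:-→d14:-→d15:-→d16:-→d17:-→d18:-→d19:-→d20:-→d21:-→d22:-→d23:-→d24:H0 -> H0
  lookup 127.29.36.14: bits 011111110001110100100100 walk d0:H4→d1:-→d2:-→d3:-→d4:-→d5:-→d6:-→d7:-→d8:-→d9:-→d10:-→d11:-→d12:-→d13:-→d14:-→d15:-→d16:-→d17:-→d18:-→d19:-→d20:-→d21:-→d22:-→d23:-→d24:H0 -> H0

== LOOKUPS ==
["H5","H5","H0","H5","H5","H0","H0","H0"]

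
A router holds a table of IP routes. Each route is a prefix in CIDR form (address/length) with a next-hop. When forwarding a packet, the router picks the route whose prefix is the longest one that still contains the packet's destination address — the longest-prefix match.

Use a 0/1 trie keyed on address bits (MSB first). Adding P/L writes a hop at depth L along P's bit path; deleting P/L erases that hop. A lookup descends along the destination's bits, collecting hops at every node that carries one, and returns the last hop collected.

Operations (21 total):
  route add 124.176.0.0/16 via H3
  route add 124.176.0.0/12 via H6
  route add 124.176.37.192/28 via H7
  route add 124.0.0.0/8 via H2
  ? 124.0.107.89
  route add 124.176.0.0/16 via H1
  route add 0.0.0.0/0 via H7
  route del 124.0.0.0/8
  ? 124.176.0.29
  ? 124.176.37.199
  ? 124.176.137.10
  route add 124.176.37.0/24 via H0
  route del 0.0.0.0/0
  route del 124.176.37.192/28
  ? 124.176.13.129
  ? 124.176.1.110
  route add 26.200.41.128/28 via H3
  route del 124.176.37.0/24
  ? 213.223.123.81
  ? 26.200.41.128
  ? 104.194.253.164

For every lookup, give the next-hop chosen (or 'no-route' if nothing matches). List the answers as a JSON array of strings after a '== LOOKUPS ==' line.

Process each operation:
  + 124.176.0.0/16 (H3) depth=16
  + 124.176.0.0/12 (H6) depth=12
  + 124.176.37.192/28 (H7) depth=28
  + 124.0.0.0/8 (H2) depth=8
  lookup 124.0.107.89: bits 01111100 walk d0:-→d1:-→d2:-→d3:-→d4:-→d5:-→d6:-→d7:-→d8:H2 -> H2
  + 124.176.0.0/16 (H1) depth=16
  + 0.0.0.0/0 (H7) depth=0
  del 124.0.0.0/8 (clear depth 8)
  lookup 124.176.0.29: bits 011111001011000000 walk d0:H7→d1:-→d2:-→d3:-→d4:-→d5:-→d6:-→d7:-→d8:-→d9:-→d10:-→d11:-→d12:H6→d13:-→d14:-→d15:-→d16:H1→d17:-→d18:- -> H1
  lookup 124.176.37.199: bits 0111110010110000001001011100 walk d0:H7→d1:-→d2:-→d3:-→d4:-→d5:-→d6:-→d7:-→d8:-→d9:-→d10:-→d11:-→d12:H6→d13:-→d14:-→d15:-→d16:H1→d17:-→d18:-→d19:-→d20:-→d21:-→d22:-→d23:-→d24:-→d25:-→d26:-→d27:-→d28:H7 -> H7
  lookup 124.176.137.10: bits 0111110010110000 walk d0:H7→d1:-→d2:-→d3:-→d4:-→d5:-→d6:-→d7:-→d8:-→d9:-→d10:-→d11:-→d12:H6→d13:-→d14:-→d15:-→d16:H1 -> H1
  + 124.176.37.0/24 (H0) depth=24
  del 0.0.0.0/0 (clear depth 0)
  del 124.176.37.192/28 (clear depth 28)
  lookup 124.176.13.129: bits 011111001011000000 walk d0:-→d1:-→d2:-→d3:-→d4:-→d5:-→d6:-→d7:-→d8:-→d9:-→d10:-→d11:-→d12:H6→d13:-→d14:-→d15:-→d16:H1→d17:-→d18:- -> H1
  lookup 124.176.1.110: bits 011111001011000000 walk d0:-→d1:-→d2:-→d3:-→d4:-→d5:-→d6:-→d7:-→d8:-→d9:-→d10:-→d11:-→d12:H6→d13:-→d14:-→d15:-→d16:H1→d17:-→d18:- -> H1
  + 26.200.41.128/28 (H3) depth=28
  del 124.176.37.0/24 (clear depth 24)
  lookup 213.223.123.81: bits ε walk d0:- -> no-route
  lookup 26.200.41.128: bits 0001101011001000001010011000 walk d0:-→d1:-→d2:-→d3:-→d4:-→d5:-→d6:-→d7:-→d8:-→d9:-→d10:-→d11:-→d12:-→d13:-→d14:-→d15:-→d16:-→d17:-→d18:-→d19:-→d20:-→d21:-→d22:-→d23:-→d24:-→d25:-→d26:-→d27:-→d28:H3 -> H3
  lookup 104.194.253.164: bits 011 walk d0:-→d1:-→d2:-→d3:- -> no-route

== LOOKUPS ==
["H2","H1","H7","H1","H1","H1","no-route","H3","no-route"]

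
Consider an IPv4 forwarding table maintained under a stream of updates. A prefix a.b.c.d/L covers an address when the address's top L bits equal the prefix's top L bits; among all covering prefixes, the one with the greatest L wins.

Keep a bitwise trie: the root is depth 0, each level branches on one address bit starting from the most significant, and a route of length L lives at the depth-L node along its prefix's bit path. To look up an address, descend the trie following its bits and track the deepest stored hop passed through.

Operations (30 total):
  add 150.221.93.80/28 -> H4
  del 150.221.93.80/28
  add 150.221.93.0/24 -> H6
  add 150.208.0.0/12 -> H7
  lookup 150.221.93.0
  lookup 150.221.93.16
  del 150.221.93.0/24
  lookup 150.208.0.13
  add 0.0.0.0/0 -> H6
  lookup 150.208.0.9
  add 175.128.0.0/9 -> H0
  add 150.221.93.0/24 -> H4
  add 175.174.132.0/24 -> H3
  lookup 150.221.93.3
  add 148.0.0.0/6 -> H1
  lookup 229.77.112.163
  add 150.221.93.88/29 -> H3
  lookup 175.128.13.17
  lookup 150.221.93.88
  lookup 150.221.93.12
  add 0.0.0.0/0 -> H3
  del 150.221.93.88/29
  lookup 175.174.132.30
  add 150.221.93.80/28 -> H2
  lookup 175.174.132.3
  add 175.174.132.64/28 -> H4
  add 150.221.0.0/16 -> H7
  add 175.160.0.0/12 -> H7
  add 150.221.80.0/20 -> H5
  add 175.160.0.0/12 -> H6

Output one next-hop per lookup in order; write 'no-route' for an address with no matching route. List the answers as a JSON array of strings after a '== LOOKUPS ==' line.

Trace:
  + 150.221.93.80/28 (H4) depth=28
  - 150.221.93.80/28 clear@28
  + 150.221.93.0/24 (H6) depth=24
  + 150.208.0.0/12 (H7) depth=12
  Q 150.221.93.0: descend 1001011011011101010111010 ; hops seen [H7,H6] ; pick H6
  Q 150.221.93.16: descend 1001011011011101010111010 ; hops seen [H7,H6] ; pick H6
  - 150.221.93.0/24 clear@24
  Q 150.208.0.13: descend 100101101101 ; hops seen [H7] ; pick H7
  + 0.0.0.0/0 (H6) depth=0
  Q 150.208.0.9: descend 100101101101 ; hops seen [H6,H7] ; pick H7
  + 175.128.0.0/9 (H0) depth=9
  + 150.221.93.0/24 (H4) depth=24
  + 175.174.132.0/24 (H3) depth=24
  Q 150.221.93.3: descend 1001011011011101010111010 ; hops seen [H6,H7,H4] ; pick H4
  + 148.0.0.0/6 (H1) depth=6
  Q 229.77.112.163: descend 1 ; hops seen [H6] ; pick H6
  + 150.221.93.88/29 (H3) depth=29
  Q 175.128.13.17: descend 1010111110 ; hops seen [H6,H0] ; pick H0
  Q 150.221.93.88: descend 10010110110111010101110101011 ; hops seen [H6,H1,H7,H4,H3] ; pick H3
  Q 150.221.93.12: descend 1001011011011101010111010 ; hops seen [H6,H1,H7,H4] ; pick H4
  + 0.0.0.0/0 (H3) depth=0
  - 150.221.93.88/29 clear@29
  Q 175.174.132.30: descend 101011111010111010000100 ; hops seen [H3,H0,H3] ; pick H3
  + 150.221.93.80/28 (H2) depth=28
  Q 175.174.132.3: descend 101011111010111010000100 ; hops seen [H3,H0,H3] ; pick H3
  + 175.174.132.64/28 (H4) depth=28
  + 150.221.0.0/16 (H7) depth=16
  + 175.160.0.0/12 (H7) depth=12
  + 150.221.80.0/20 (H5) depth=20
  + 175.160.0.0/12 (H6) depth=12

== LOOKUPS ==
["H6","H6","H7","H7","H4","H6","H0","H3","H4","H3","H3"]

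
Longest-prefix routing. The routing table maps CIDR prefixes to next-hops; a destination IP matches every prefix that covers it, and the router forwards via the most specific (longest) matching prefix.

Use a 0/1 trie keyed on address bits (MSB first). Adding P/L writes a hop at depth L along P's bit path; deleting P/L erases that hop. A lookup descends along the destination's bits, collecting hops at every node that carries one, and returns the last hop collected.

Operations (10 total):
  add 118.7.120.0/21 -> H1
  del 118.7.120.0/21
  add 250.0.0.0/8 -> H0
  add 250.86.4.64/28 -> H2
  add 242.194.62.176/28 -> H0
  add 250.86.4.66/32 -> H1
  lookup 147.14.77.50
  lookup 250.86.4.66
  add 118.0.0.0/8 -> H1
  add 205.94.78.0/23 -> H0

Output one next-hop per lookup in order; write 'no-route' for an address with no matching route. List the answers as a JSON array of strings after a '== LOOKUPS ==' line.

Apply in order:
  + 118.7.120.0/21 (H1) depth=21
  - 118.7.120.0/21 clear@21
  + 250.0.0.0/8 (H0) depth=8
  + 250.86.4.64/28 (H2) depth=28
  + 242.194.62.176/28 (H0) depth=28
  + 250.86.4.66/32 (H1) depth=32
  lookup 147.14.77.50: bits 1 walk d0:-→d1:- -> no-route
  lookup 250.86.4.66: bits 11111010010101100000010001000010 walk d0:-→d1:-→d2:-→d3:-→d4:-→d5:-→d6:-→d7:-→d8:H0→d9:-→d10:-→d11:-→d12:-→d13:-→d14:-→d15:-→d16:-→d17:-→d18:-→d19:-→d20:-→d21:-→d22:-→d23:-→d24:-→d25:-→d26:-→d27:-→d28:H2→d29:-→d30:-→d31:-→d32:H1 -> H1
  + 118.0.0.0/8 (H1) depth=8
  + 205.94.78.0/23 (H0) depth=23

== LOOKUPS ==
["no-route","H1"]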